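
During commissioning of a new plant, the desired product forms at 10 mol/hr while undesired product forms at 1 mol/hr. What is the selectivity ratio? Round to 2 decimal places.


S = desired product rate / undesired product rate
S = 10 / 1
S = 10.00


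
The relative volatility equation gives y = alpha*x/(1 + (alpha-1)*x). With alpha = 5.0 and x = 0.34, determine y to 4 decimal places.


y = alpha*x / (1 + (alpha-1)*x)
y = 5.0*0.34 / (1 + (5.0-1)*0.34)
y = 1.7 / (1 + 1.36)
y = 1.7 / 2.36
y = 0.7203


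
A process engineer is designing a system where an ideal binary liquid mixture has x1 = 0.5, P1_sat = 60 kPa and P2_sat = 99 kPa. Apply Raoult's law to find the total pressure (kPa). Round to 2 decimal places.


P = x1*P1_sat + x2*P2_sat
x2 = 1 - x1 = 1 - 0.5 = 0.5
P = 0.5*60 + 0.5*99
P = 30.0 + 49.5
P = 79.50 kPa


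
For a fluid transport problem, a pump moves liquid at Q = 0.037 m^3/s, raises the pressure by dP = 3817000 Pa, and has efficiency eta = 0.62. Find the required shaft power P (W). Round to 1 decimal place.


P = Q * dP / eta
P = 0.037 * 3817000 / 0.62
P = 141229.0 / 0.62
P = 227788.7 W


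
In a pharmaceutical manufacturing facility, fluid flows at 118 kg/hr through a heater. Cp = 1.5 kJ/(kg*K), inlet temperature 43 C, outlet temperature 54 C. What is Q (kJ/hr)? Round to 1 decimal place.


Q = m_dot * Cp * (T2 - T1)
Q = 118 * 1.5 * (54 - 43)
Q = 118 * 1.5 * 11
Q = 1947.0 kJ/hr


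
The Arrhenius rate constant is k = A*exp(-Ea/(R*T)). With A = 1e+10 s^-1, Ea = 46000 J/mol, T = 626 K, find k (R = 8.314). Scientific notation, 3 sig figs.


k = A * exp(-Ea/(R*T))
k = 1e+10 * exp(-46000 / (8.314 * 626))
k = 1e+10 * exp(-8.838396)
k = 1.45e+06


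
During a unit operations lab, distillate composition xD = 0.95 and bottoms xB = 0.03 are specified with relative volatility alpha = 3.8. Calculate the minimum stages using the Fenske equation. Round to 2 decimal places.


N_min = ln((xD*(1-xB))/(xB*(1-xD))) / ln(alpha)
Numerator inside ln: 0.9215 / 0.0015 = 614.333333
ln(614.333333) = 6.420538
ln(alpha) = ln(3.8) = 1.335001
N_min = 6.420538 / 1.335001 = 4.81


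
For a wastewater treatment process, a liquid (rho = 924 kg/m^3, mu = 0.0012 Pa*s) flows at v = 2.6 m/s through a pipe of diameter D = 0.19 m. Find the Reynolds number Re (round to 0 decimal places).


Re = rho * v * D / mu
Re = 924 * 2.6 * 0.19 / 0.0012
Re = 456.456 / 0.0012
Re = 380380


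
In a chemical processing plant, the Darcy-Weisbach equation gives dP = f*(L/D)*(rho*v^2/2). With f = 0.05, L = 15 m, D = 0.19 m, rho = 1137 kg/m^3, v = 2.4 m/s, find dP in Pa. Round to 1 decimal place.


dP = f * (L/D) * (rho*v^2/2)
dP = 0.05 * (15/0.19) * (1137*2.4^2/2)
L/D = 78.94736842
rho*v^2/2 = 1137*5.76/2 = 3274.56
dP = 0.05 * 78.94736842 * 3274.56
dP = 12925.9 Pa


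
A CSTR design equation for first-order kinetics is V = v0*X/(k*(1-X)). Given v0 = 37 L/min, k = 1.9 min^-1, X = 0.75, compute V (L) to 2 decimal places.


V = v0 * X / (k * (1 - X))
V = 37 * 0.75 / (1.9 * (1 - 0.75))
V = 27.75 / (1.9 * 0.25)
V = 27.75 / 0.475
V = 58.42 L


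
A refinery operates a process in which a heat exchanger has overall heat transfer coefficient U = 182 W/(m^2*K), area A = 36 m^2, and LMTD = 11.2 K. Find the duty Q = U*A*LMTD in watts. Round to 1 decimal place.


Q = U * A * LMTD
Q = 182 * 36 * 11.2
Q = 73382.4 W


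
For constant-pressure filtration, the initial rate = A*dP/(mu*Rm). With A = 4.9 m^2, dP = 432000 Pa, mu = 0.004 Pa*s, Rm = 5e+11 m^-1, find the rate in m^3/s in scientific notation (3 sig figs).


rate = A * dP / (mu * Rm)
rate = 4.9 * 432000 / (0.004 * 5e+11)
rate = 2116800.0 / 2.000e+09
rate = 1.06e-03 m^3/s


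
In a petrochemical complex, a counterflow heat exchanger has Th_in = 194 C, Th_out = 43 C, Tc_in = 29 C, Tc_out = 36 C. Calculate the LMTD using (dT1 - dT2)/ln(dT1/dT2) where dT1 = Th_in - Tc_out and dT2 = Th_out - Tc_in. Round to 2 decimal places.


dT1 = Th_in - Tc_out = 194 - 36 = 158
dT2 = Th_out - Tc_in = 43 - 29 = 14
LMTD = (dT1 - dT2) / ln(dT1/dT2)
LMTD = (158 - 14) / ln(158/14)
LMTD = 59.42 K


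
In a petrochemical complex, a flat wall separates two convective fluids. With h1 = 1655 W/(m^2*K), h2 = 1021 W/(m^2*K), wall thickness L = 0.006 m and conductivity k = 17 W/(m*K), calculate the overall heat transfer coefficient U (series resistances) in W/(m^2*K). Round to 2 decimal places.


1/U = 1/h1 + L/k + 1/h2
1/U = 1/1655 + 0.006/17 + 1/1021
1/U = 0.0006042296 + 0.0003529412 + 0.0009794319
1/U = 0.0019366027
U = 516.37 W/(m^2*K)


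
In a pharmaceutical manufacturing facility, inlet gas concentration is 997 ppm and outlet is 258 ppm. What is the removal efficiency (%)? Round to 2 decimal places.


Efficiency = (G_in - G_out) / G_in * 100%
Efficiency = (997 - 258) / 997 * 100
Efficiency = 739 / 997 * 100
Efficiency = 74.12%


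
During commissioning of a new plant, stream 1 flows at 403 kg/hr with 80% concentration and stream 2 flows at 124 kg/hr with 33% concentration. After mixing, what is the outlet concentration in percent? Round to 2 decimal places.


Mass balance on solute: F1*x1 + F2*x2 = F3*x3
F3 = F1 + F2 = 403 + 124 = 527 kg/hr
x3 = (F1*x1 + F2*x2)/F3
x3 = (403*0.8 + 124*0.33) / 527
x3 = 68.94%


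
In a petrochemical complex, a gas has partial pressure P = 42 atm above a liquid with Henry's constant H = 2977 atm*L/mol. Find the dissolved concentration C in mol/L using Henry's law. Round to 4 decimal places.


C = P / H
C = 42 / 2977
C = 0.0141 mol/L


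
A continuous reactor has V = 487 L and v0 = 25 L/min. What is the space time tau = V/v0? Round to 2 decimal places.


tau = V / v0
tau = 487 / 25
tau = 19.48 min


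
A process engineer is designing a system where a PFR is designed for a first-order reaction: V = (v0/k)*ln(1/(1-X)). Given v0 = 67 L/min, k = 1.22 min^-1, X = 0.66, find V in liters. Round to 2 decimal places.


V = (v0/k) * ln(1/(1-X))
V = (67/1.22) * ln(1/(1-0.66))
V = 54.918033 * ln(2.941176)
V = 54.918033 * 1.07881
V = 59.25 L


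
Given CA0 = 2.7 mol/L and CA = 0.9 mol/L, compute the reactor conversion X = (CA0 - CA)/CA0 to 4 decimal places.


X = (CA0 - CA) / CA0
X = (2.7 - 0.9) / 2.7
X = 1.8 / 2.7
X = 0.6667


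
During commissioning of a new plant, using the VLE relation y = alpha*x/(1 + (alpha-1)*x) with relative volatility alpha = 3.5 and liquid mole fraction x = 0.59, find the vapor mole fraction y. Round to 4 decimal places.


y = alpha*x / (1 + (alpha-1)*x)
y = 3.5*0.59 / (1 + (3.5-1)*0.59)
y = 2.065 / (1 + 1.475)
y = 2.065 / 2.475
y = 0.8343


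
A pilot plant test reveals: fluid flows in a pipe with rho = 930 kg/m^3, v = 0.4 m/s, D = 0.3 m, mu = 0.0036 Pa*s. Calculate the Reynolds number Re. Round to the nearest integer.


Re = rho * v * D / mu
Re = 930 * 0.4 * 0.3 / 0.0036
Re = 111.6 / 0.0036
Re = 31000


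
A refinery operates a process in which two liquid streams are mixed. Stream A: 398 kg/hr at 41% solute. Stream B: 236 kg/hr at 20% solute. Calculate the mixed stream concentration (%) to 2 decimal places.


Mass balance on solute: F1*x1 + F2*x2 = F3*x3
F3 = F1 + F2 = 398 + 236 = 634 kg/hr
x3 = (F1*x1 + F2*x2)/F3
x3 = (398*0.41 + 236*0.2) / 634
x3 = 33.18%


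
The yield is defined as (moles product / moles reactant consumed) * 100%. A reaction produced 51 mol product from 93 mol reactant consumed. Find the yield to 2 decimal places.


Yield = (moles product / moles consumed) * 100%
Yield = (51 / 93) * 100
Yield = 0.5484 * 100
Yield = 54.84%


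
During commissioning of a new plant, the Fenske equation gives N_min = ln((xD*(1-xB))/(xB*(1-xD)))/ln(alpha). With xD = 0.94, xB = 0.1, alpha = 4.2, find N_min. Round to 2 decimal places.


N_min = ln((xD*(1-xB))/(xB*(1-xD))) / ln(alpha)
Numerator inside ln: 0.846 / 0.006 = 141.0
ln(141.0) = 4.94876
ln(alpha) = ln(4.2) = 1.435085
N_min = 4.94876 / 1.435085 = 3.45


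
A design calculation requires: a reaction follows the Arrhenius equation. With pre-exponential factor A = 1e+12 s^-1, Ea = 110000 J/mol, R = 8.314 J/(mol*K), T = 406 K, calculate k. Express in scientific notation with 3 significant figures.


k = A * exp(-Ea/(R*T))
k = 1e+12 * exp(-110000 / (8.314 * 406))
k = 1e+12 * exp(-32.587919)
k = 7.03e-03


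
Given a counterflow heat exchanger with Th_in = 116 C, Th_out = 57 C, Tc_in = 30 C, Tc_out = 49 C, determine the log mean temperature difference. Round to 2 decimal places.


dT1 = Th_in - Tc_out = 116 - 49 = 67
dT2 = Th_out - Tc_in = 57 - 30 = 27
LMTD = (dT1 - dT2) / ln(dT1/dT2)
LMTD = (67 - 27) / ln(67/27)
LMTD = 44.01 K


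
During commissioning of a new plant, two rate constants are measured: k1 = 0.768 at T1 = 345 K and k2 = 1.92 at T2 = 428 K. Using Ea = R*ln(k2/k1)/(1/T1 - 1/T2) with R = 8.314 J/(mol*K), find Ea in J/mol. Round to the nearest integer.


Ea = R * ln(k2/k1) / (1/T1 - 1/T2)
ln(k2/k1) = ln(1.92/0.768) = 0.9162907
1/T1 - 1/T2 = 1/345 - 1/428 = 0.000562102127
Ea = 8.314 * 0.9162907 / 0.000562102127
Ea = 13553 J/mol


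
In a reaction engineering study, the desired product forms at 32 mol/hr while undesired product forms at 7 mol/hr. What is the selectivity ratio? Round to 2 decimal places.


S = desired product rate / undesired product rate
S = 32 / 7
S = 4.57


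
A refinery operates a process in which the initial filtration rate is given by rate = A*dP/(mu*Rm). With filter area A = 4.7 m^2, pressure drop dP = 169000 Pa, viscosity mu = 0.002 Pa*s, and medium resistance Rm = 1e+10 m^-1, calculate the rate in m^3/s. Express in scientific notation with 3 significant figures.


rate = A * dP / (mu * Rm)
rate = 4.7 * 169000 / (0.002 * 1e+10)
rate = 794300.0 / 2.000e+07
rate = 3.97e-02 m^3/s


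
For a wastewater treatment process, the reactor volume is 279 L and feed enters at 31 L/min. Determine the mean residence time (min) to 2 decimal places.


tau = V / v0
tau = 279 / 31
tau = 9.00 min


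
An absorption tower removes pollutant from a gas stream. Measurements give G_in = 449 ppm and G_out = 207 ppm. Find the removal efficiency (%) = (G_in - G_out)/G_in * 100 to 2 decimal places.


Efficiency = (G_in - G_out) / G_in * 100%
Efficiency = (449 - 207) / 449 * 100
Efficiency = 242 / 449 * 100
Efficiency = 53.90%


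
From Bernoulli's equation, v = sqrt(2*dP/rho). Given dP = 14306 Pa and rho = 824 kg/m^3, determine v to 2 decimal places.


v = sqrt(2*dP/rho)
v = sqrt(2*14306/824)
v = sqrt(34.723301)
v = 5.89 m/s


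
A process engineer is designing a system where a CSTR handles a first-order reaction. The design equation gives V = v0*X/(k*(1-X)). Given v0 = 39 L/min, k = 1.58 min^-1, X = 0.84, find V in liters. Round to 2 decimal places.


V = v0 * X / (k * (1 - X))
V = 39 * 0.84 / (1.58 * (1 - 0.84))
V = 32.76 / (1.58 * 0.16)
V = 32.76 / 0.2528
V = 129.59 L


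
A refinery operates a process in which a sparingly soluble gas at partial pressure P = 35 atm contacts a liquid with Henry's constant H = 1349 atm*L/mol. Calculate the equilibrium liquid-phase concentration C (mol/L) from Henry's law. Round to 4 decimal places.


C = P / H
C = 35 / 1349
C = 0.0259 mol/L


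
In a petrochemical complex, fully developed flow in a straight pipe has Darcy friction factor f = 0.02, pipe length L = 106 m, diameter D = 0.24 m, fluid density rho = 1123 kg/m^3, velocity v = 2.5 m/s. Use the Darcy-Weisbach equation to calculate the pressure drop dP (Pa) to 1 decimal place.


dP = f * (L/D) * (rho*v^2/2)
dP = 0.02 * (106/0.24) * (1123*2.5^2/2)
L/D = 441.66666667
rho*v^2/2 = 1123*6.25/2 = 3509.375
dP = 0.02 * 441.66666667 * 3509.375
dP = 30999.5 Pa


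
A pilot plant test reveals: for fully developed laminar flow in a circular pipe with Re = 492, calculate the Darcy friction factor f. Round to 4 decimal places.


f = 64 / Re
f = 64 / 492
f = 0.1301


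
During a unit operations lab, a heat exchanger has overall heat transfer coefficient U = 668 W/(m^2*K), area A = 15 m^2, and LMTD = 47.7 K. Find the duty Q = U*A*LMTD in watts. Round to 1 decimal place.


Q = U * A * LMTD
Q = 668 * 15 * 47.7
Q = 477954.0 W


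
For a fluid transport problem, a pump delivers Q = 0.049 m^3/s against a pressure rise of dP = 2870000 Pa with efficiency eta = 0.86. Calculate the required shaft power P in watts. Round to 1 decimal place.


P = Q * dP / eta
P = 0.049 * 2870000 / 0.86
P = 140630.0 / 0.86
P = 163523.3 W


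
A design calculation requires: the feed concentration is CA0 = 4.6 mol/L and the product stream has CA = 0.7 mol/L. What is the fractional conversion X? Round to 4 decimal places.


X = (CA0 - CA) / CA0
X = (4.6 - 0.7) / 4.6
X = 3.9 / 4.6
X = 0.8478


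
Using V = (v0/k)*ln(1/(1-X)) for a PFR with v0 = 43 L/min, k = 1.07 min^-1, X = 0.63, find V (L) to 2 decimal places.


V = (v0/k) * ln(1/(1-X))
V = (43/1.07) * ln(1/(1-0.63))
V = 40.186916 * ln(2.702703)
V = 40.186916 * 0.994252
V = 39.96 L


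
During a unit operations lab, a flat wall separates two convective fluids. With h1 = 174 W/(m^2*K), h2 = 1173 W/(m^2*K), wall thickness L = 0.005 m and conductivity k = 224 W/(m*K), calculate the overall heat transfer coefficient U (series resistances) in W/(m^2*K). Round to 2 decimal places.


1/U = 1/h1 + L/k + 1/h2
1/U = 1/174 + 0.005/224 + 1/1173
1/U = 0.0057471264 + 2.23214e-05 + 0.0008525149
1/U = 0.0066219627
U = 151.01 W/(m^2*K)


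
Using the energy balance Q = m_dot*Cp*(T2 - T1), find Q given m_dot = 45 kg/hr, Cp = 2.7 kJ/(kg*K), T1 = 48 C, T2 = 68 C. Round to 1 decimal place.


Q = m_dot * Cp * (T2 - T1)
Q = 45 * 2.7 * (68 - 48)
Q = 45 * 2.7 * 20
Q = 2430.0 kJ/hr


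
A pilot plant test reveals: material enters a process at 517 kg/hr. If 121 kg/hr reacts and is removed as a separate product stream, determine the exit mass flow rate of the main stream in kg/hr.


Steady-state mass balance on the main outlet: F_out = F_in - F_removed
F_out = 517 - 121
F_out = 396 kg/hr


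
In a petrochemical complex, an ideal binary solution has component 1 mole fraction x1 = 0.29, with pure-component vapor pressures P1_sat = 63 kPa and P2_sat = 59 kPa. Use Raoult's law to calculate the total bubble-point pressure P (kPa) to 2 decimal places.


P = x1*P1_sat + x2*P2_sat
x2 = 1 - x1 = 1 - 0.29 = 0.71
P = 0.29*63 + 0.71*59
P = 18.27 + 41.89
P = 60.16 kPa


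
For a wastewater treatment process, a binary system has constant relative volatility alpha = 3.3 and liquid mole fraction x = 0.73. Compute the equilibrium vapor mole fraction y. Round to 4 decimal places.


y = alpha*x / (1 + (alpha-1)*x)
y = 3.3*0.73 / (1 + (3.3-1)*0.73)
y = 2.409 / (1 + 1.679)
y = 2.409 / 2.679
y = 0.8992


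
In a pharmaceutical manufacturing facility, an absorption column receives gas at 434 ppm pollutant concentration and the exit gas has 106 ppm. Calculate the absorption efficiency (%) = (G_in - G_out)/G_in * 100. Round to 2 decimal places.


Efficiency = (G_in - G_out) / G_in * 100%
Efficiency = (434 - 106) / 434 * 100
Efficiency = 328 / 434 * 100
Efficiency = 75.58%


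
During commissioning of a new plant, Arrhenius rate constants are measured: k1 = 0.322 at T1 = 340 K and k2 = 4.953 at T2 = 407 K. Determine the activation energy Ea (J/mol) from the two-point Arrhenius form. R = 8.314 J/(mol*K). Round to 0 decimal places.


Ea = R * ln(k2/k1) / (1/T1 - 1/T2)
ln(k2/k1) = ln(4.953/0.322) = 2.7331972
1/T1 - 1/T2 = 1/340 - 1/407 = 0.000484174014
Ea = 8.314 * 2.7331972 / 0.000484174014
Ea = 46933 J/mol


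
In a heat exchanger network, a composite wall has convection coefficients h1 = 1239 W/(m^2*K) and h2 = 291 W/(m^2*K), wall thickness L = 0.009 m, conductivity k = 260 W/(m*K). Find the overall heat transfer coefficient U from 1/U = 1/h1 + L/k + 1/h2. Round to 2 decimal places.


1/U = 1/h1 + L/k + 1/h2
1/U = 1/1239 + 0.009/260 + 1/291
1/U = 0.0008071025 + 3.46154e-05 + 0.0034364261
1/U = 0.004278144
U = 233.75 W/(m^2*K)


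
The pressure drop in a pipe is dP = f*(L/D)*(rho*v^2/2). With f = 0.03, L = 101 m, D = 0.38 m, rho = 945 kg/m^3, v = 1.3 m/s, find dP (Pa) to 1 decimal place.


dP = f * (L/D) * (rho*v^2/2)
dP = 0.03 * (101/0.38) * (945*1.3^2/2)
L/D = 265.78947368
rho*v^2/2 = 945*1.69/2 = 798.525
dP = 0.03 * 265.78947368 * 798.525
dP = 6367.2 Pa


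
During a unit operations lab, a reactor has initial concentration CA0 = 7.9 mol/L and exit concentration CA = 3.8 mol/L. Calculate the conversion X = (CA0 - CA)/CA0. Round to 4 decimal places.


X = (CA0 - CA) / CA0
X = (7.9 - 3.8) / 7.9
X = 4.1 / 7.9
X = 0.5190


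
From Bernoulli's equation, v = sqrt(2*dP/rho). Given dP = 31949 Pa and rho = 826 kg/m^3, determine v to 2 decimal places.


v = sqrt(2*dP/rho)
v = sqrt(2*31949/826)
v = sqrt(77.358354)
v = 8.80 m/s


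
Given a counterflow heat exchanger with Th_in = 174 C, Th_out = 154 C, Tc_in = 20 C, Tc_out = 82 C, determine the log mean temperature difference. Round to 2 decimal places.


dT1 = Th_in - Tc_out = 174 - 82 = 92
dT2 = Th_out - Tc_in = 154 - 20 = 134
LMTD = (dT1 - dT2) / ln(dT1/dT2)
LMTD = (92 - 134) / ln(92/134)
LMTD = 111.69 K


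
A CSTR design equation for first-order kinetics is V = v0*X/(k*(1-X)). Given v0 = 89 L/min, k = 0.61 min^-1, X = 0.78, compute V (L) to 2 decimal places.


V = v0 * X / (k * (1 - X))
V = 89 * 0.78 / (0.61 * (1 - 0.78))
V = 69.42 / (0.61 * 0.22)
V = 69.42 / 0.1342
V = 517.29 L


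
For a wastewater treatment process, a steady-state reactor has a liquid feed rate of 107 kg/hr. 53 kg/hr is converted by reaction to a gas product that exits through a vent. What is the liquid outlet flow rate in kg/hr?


Steady-state mass balance on the main outlet: F_out = F_in - F_removed
F_out = 107 - 53
F_out = 54 kg/hr


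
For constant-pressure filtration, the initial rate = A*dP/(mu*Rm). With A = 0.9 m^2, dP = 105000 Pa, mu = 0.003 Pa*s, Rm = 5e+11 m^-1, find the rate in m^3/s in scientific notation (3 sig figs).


rate = A * dP / (mu * Rm)
rate = 0.9 * 105000 / (0.003 * 5e+11)
rate = 94500.0 / 1.500e+09
rate = 6.30e-05 m^3/s


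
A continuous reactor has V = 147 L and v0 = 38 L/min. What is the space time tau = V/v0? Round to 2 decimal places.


tau = V / v0
tau = 147 / 38
tau = 3.87 min


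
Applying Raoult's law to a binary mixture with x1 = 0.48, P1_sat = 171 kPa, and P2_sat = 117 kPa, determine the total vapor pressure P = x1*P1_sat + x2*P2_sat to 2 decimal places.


P = x1*P1_sat + x2*P2_sat
x2 = 1 - x1 = 1 - 0.48 = 0.52
P = 0.48*171 + 0.52*117
P = 82.08 + 60.84
P = 142.92 kPa


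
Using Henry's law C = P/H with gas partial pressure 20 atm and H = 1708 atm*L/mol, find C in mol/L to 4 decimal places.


C = P / H
C = 20 / 1708
C = 0.0117 mol/L


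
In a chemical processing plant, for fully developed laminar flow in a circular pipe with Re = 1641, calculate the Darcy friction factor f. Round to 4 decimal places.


f = 64 / Re
f = 64 / 1641
f = 0.0390


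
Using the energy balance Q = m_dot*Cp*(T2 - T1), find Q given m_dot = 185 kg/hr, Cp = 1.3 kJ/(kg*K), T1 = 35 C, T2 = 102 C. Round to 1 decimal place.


Q = m_dot * Cp * (T2 - T1)
Q = 185 * 1.3 * (102 - 35)
Q = 185 * 1.3 * 67
Q = 16113.5 kJ/hr


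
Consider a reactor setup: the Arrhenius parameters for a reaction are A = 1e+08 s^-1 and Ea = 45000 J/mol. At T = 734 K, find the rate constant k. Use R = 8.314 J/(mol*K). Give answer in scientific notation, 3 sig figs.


k = A * exp(-Ea/(R*T))
k = 1e+08 * exp(-45000 / (8.314 * 734))
k = 1e+08 * exp(-7.374056)
k = 6.27e+04


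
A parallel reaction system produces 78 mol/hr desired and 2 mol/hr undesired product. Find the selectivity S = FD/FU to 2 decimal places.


S = desired product rate / undesired product rate
S = 78 / 2
S = 39.00


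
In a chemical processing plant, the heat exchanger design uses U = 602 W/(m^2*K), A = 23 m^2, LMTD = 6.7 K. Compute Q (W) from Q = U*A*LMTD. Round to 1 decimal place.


Q = U * A * LMTD
Q = 602 * 23 * 6.7
Q = 92768.2 W


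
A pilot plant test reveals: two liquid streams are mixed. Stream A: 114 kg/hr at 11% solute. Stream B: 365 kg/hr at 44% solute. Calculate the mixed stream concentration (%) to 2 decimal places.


Mass balance on solute: F1*x1 + F2*x2 = F3*x3
F3 = F1 + F2 = 114 + 365 = 479 kg/hr
x3 = (F1*x1 + F2*x2)/F3
x3 = (114*0.11 + 365*0.44) / 479
x3 = 36.15%


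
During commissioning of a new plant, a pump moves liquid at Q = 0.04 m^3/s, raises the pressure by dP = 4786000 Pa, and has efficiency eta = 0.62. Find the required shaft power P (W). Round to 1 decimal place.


P = Q * dP / eta
P = 0.04 * 4786000 / 0.62
P = 191440.0 / 0.62
P = 308774.2 W


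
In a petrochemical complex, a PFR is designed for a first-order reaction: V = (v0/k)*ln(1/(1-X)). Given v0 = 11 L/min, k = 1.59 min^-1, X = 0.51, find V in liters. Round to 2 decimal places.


V = (v0/k) * ln(1/(1-X))
V = (11/1.59) * ln(1/(1-0.51))
V = 6.918239 * ln(2.040816)
V = 6.918239 * 0.71335
V = 4.94 L


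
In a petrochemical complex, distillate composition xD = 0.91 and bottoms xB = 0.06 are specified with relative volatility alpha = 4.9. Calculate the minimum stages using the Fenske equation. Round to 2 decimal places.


N_min = ln((xD*(1-xB))/(xB*(1-xD))) / ln(alpha)
Numerator inside ln: 0.8554 / 0.0054 = 158.407407
ln(158.407407) = 5.06517
ln(alpha) = ln(4.9) = 1.589235
N_min = 5.06517 / 1.589235 = 3.19


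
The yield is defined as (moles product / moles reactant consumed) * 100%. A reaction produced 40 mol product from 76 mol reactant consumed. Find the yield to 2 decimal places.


Yield = (moles product / moles consumed) * 100%
Yield = (40 / 76) * 100
Yield = 0.5263 * 100
Yield = 52.63%


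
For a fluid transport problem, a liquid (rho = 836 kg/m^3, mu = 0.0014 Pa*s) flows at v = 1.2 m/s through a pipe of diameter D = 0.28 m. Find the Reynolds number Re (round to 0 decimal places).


Re = rho * v * D / mu
Re = 836 * 1.2 * 0.28 / 0.0014
Re = 280.896 / 0.0014
Re = 200640


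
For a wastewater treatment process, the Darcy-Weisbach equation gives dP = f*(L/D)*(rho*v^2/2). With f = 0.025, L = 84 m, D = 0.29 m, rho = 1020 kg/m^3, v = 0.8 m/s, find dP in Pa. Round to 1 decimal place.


dP = f * (L/D) * (rho*v^2/2)
dP = 0.025 * (84/0.29) * (1020*0.8^2/2)
L/D = 289.65517241
rho*v^2/2 = 1020*0.64/2 = 326.4
dP = 0.025 * 289.65517241 * 326.4
dP = 2363.6 Pa


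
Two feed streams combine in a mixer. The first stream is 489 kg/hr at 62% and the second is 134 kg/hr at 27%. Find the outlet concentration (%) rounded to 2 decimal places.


Mass balance on solute: F1*x1 + F2*x2 = F3*x3
F3 = F1 + F2 = 489 + 134 = 623 kg/hr
x3 = (F1*x1 + F2*x2)/F3
x3 = (489*0.62 + 134*0.27) / 623
x3 = 54.47%


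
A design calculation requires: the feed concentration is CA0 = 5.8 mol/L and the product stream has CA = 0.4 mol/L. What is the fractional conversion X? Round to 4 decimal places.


X = (CA0 - CA) / CA0
X = (5.8 - 0.4) / 5.8
X = 5.4 / 5.8
X = 0.9310


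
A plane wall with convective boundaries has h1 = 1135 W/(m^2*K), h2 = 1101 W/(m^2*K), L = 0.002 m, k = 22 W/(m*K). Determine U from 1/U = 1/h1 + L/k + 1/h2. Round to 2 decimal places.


1/U = 1/h1 + L/k + 1/h2
1/U = 1/1135 + 0.002/22 + 1/1101
1/U = 0.0008810573 + 9.09091e-05 + 0.0009082652
1/U = 0.0018802316
U = 531.85 W/(m^2*K)


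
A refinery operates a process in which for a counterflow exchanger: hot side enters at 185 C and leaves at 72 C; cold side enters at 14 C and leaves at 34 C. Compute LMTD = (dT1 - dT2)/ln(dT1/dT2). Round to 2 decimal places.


dT1 = Th_in - Tc_out = 185 - 34 = 151
dT2 = Th_out - Tc_in = 72 - 14 = 58
LMTD = (dT1 - dT2) / ln(dT1/dT2)
LMTD = (151 - 58) / ln(151/58)
LMTD = 97.20 K


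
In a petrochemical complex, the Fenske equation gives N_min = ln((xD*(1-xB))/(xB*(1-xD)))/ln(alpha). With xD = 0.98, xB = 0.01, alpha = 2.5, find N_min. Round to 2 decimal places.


N_min = ln((xD*(1-xB))/(xB*(1-xD))) / ln(alpha)
Numerator inside ln: 0.9702 / 0.0002 = 4851.0
ln(4851.0) = 8.48694
ln(alpha) = ln(2.5) = 0.916291
N_min = 8.48694 / 0.916291 = 9.26


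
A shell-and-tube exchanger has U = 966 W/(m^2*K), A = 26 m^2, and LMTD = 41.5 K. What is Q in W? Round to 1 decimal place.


Q = U * A * LMTD
Q = 966 * 26 * 41.5
Q = 1042314.0 W


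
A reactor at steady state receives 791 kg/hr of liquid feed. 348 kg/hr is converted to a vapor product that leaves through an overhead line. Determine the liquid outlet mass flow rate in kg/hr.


Steady-state mass balance on the main outlet: F_out = F_in - F_removed
F_out = 791 - 348
F_out = 443 kg/hr


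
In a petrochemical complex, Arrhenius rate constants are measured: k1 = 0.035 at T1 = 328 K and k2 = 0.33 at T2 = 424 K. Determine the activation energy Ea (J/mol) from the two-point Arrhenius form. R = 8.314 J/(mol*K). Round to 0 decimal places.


Ea = R * ln(k2/k1) / (1/T1 - 1/T2)
ln(k2/k1) = ln(0.33/0.035) = 2.2437446
1/T1 - 1/T2 = 1/328 - 1/424 = 0.000690289922
Ea = 8.314 * 2.2437446 / 0.000690289922
Ea = 27024 J/mol


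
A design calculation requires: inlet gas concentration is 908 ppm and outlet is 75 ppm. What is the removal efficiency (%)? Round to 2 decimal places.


Efficiency = (G_in - G_out) / G_in * 100%
Efficiency = (908 - 75) / 908 * 100
Efficiency = 833 / 908 * 100
Efficiency = 91.74%


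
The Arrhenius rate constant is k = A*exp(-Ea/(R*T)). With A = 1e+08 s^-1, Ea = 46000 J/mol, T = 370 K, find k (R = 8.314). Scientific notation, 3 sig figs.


k = A * exp(-Ea/(R*T))
k = 1e+08 * exp(-46000 / (8.314 * 370))
k = 1e+08 * exp(-14.953611)
k = 3.20e+01


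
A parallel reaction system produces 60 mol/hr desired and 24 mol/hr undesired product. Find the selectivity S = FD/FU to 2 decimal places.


S = desired product rate / undesired product rate
S = 60 / 24
S = 2.50


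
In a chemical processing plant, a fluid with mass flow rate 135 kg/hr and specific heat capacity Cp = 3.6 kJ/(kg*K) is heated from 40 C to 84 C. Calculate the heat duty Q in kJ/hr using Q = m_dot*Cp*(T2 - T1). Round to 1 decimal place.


Q = m_dot * Cp * (T2 - T1)
Q = 135 * 3.6 * (84 - 40)
Q = 135 * 3.6 * 44
Q = 21384.0 kJ/hr


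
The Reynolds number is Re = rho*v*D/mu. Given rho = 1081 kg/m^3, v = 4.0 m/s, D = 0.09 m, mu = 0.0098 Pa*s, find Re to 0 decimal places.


Re = rho * v * D / mu
Re = 1081 * 4.0 * 0.09 / 0.0098
Re = 389.16 / 0.0098
Re = 39710


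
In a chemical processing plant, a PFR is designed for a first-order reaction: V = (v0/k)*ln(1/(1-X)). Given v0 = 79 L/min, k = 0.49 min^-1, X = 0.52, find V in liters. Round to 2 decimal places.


V = (v0/k) * ln(1/(1-X))
V = (79/0.49) * ln(1/(1-0.52))
V = 161.22449 * ln(2.083333)
V = 161.22449 * 0.733969
V = 118.33 L


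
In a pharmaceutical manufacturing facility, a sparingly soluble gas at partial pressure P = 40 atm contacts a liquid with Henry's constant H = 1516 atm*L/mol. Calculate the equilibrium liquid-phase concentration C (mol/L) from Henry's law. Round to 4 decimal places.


C = P / H
C = 40 / 1516
C = 0.0264 mol/L


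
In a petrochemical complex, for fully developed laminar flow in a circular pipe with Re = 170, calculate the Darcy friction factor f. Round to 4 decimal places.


f = 64 / Re
f = 64 / 170
f = 0.3765


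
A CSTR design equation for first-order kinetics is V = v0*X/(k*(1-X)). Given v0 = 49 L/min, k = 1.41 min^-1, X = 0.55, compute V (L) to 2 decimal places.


V = v0 * X / (k * (1 - X))
V = 49 * 0.55 / (1.41 * (1 - 0.55))
V = 26.95 / (1.41 * 0.45)
V = 26.95 / 0.6345
V = 42.47 L


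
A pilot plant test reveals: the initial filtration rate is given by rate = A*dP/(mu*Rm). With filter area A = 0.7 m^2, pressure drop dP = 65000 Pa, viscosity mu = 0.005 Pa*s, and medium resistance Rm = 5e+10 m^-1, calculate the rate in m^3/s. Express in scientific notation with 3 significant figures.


rate = A * dP / (mu * Rm)
rate = 0.7 * 65000 / (0.005 * 5e+10)
rate = 45500.0 / 2.500e+08
rate = 1.82e-04 m^3/s


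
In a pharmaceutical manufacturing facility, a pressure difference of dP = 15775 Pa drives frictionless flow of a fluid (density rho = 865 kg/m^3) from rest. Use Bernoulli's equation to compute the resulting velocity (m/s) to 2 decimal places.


v = sqrt(2*dP/rho)
v = sqrt(2*15775/865)
v = sqrt(36.473988)
v = 6.04 m/s


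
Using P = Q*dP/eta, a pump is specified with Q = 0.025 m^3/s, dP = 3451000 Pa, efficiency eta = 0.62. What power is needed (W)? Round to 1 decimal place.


P = Q * dP / eta
P = 0.025 * 3451000 / 0.62
P = 86275.0 / 0.62
P = 139153.2 W


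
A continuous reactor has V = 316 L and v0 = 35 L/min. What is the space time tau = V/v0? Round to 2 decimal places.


tau = V / v0
tau = 316 / 35
tau = 9.03 min


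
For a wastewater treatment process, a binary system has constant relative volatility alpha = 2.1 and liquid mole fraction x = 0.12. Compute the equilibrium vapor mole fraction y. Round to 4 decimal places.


y = alpha*x / (1 + (alpha-1)*x)
y = 2.1*0.12 / (1 + (2.1-1)*0.12)
y = 0.252 / (1 + 0.132)
y = 0.252 / 1.132
y = 0.2226


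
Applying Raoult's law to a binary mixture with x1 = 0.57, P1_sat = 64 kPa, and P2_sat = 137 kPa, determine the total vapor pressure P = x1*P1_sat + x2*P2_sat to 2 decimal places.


P = x1*P1_sat + x2*P2_sat
x2 = 1 - x1 = 1 - 0.57 = 0.43
P = 0.57*64 + 0.43*137
P = 36.48 + 58.91
P = 95.39 kPa


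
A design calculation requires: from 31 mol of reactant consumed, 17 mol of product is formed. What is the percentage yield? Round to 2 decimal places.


Yield = (moles product / moles consumed) * 100%
Yield = (17 / 31) * 100
Yield = 0.5484 * 100
Yield = 54.84%


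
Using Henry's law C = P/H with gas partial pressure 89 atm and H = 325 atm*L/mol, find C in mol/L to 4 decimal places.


C = P / H
C = 89 / 325
C = 0.2738 mol/L


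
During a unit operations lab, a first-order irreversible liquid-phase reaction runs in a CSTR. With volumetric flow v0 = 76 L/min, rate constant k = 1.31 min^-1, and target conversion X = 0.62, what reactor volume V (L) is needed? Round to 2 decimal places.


V = v0 * X / (k * (1 - X))
V = 76 * 0.62 / (1.31 * (1 - 0.62))
V = 47.12 / (1.31 * 0.38)
V = 47.12 / 0.4978
V = 94.66 L


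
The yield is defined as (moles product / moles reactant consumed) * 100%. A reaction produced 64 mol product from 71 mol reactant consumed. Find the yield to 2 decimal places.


Yield = (moles product / moles consumed) * 100%
Yield = (64 / 71) * 100
Yield = 0.9014 * 100
Yield = 90.14%


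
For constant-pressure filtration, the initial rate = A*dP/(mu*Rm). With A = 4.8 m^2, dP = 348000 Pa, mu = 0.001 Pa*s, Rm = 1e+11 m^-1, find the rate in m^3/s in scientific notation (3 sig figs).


rate = A * dP / (mu * Rm)
rate = 4.8 * 348000 / (0.001 * 1e+11)
rate = 1670400.0 / 1.000e+08
rate = 1.67e-02 m^3/s


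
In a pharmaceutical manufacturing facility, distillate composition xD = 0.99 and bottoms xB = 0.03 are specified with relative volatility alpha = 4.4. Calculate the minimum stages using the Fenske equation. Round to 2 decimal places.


N_min = ln((xD*(1-xB))/(xB*(1-xD))) / ln(alpha)
Numerator inside ln: 0.9603 / 0.0003 = 3201.0
ln(3201.0) = 8.071219
ln(alpha) = ln(4.4) = 1.481605
N_min = 8.071219 / 1.481605 = 5.45


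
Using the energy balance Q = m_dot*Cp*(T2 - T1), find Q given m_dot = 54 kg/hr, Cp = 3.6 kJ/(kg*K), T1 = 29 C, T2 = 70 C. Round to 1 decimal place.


Q = m_dot * Cp * (T2 - T1)
Q = 54 * 3.6 * (70 - 29)
Q = 54 * 3.6 * 41
Q = 7970.4 kJ/hr


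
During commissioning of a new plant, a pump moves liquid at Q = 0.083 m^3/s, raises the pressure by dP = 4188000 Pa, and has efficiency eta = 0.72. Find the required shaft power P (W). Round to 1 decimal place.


P = Q * dP / eta
P = 0.083 * 4188000 / 0.72
P = 347604.0 / 0.72
P = 482783.3 W


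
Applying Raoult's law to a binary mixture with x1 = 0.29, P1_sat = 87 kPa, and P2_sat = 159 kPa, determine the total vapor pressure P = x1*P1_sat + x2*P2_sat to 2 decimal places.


P = x1*P1_sat + x2*P2_sat
x2 = 1 - x1 = 1 - 0.29 = 0.71
P = 0.29*87 + 0.71*159
P = 25.23 + 112.89
P = 138.12 kPa


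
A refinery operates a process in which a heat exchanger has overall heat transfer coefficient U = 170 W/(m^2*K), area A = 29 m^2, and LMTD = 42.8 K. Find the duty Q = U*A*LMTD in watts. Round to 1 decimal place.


Q = U * A * LMTD
Q = 170 * 29 * 42.8
Q = 211004.0 W


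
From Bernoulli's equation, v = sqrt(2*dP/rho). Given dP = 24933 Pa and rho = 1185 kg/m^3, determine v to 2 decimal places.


v = sqrt(2*dP/rho)
v = sqrt(2*24933/1185)
v = sqrt(42.081013)
v = 6.49 m/s


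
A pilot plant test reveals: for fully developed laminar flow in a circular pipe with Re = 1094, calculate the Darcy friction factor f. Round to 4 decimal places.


f = 64 / Re
f = 64 / 1094
f = 0.0585


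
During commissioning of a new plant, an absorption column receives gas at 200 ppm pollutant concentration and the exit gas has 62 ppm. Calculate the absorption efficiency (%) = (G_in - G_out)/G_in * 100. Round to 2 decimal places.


Efficiency = (G_in - G_out) / G_in * 100%
Efficiency = (200 - 62) / 200 * 100
Efficiency = 138 / 200 * 100
Efficiency = 69.00%


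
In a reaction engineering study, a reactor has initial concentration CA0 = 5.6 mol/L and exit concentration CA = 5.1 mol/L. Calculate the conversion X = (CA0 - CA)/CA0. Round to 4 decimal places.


X = (CA0 - CA) / CA0
X = (5.6 - 5.1) / 5.6
X = 0.5 / 5.6
X = 0.0893


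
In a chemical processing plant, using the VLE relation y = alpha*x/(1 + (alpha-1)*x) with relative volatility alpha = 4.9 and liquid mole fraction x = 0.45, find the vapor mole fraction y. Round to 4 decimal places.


y = alpha*x / (1 + (alpha-1)*x)
y = 4.9*0.45 / (1 + (4.9-1)*0.45)
y = 2.205 / (1 + 1.755)
y = 2.205 / 2.755
y = 0.8004


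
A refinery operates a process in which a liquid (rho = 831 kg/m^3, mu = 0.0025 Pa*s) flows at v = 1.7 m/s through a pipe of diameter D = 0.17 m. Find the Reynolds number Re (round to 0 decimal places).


Re = rho * v * D / mu
Re = 831 * 1.7 * 0.17 / 0.0025
Re = 240.159 / 0.0025
Re = 96064


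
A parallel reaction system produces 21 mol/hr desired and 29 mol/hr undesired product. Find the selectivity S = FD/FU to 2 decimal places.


S = desired product rate / undesired product rate
S = 21 / 29
S = 0.72


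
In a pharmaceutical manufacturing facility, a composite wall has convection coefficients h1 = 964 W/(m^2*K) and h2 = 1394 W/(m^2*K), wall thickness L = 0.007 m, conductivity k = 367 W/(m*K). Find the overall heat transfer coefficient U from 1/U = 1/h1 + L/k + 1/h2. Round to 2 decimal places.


1/U = 1/h1 + L/k + 1/h2
1/U = 1/964 + 0.007/367 + 1/1394
1/U = 0.0010373444 + 1.90736e-05 + 0.0007173601
1/U = 0.0017737781
U = 563.77 W/(m^2*K)


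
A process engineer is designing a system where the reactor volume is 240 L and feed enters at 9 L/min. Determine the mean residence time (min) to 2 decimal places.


tau = V / v0
tau = 240 / 9
tau = 26.67 min


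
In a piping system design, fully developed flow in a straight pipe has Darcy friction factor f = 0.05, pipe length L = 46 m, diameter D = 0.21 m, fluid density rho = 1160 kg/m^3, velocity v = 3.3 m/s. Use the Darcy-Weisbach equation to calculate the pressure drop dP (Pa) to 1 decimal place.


dP = f * (L/D) * (rho*v^2/2)
dP = 0.05 * (46/0.21) * (1160*3.3^2/2)
L/D = 219.04761905
rho*v^2/2 = 1160*10.89/2 = 6316.2
dP = 0.05 * 219.04761905 * 6316.2
dP = 69177.4 Pa


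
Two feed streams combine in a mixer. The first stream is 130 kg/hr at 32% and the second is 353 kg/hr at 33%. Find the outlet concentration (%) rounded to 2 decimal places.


Mass balance on solute: F1*x1 + F2*x2 = F3*x3
F3 = F1 + F2 = 130 + 353 = 483 kg/hr
x3 = (F1*x1 + F2*x2)/F3
x3 = (130*0.32 + 353*0.33) / 483
x3 = 32.73%


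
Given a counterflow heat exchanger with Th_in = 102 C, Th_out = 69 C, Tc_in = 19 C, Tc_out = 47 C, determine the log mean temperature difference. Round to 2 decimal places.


dT1 = Th_in - Tc_out = 102 - 47 = 55
dT2 = Th_out - Tc_in = 69 - 19 = 50
LMTD = (dT1 - dT2) / ln(dT1/dT2)
LMTD = (55 - 50) / ln(55/50)
LMTD = 52.46 K


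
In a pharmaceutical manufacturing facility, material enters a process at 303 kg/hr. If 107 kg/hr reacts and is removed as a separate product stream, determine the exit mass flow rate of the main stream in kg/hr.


Steady-state mass balance on the main outlet: F_out = F_in - F_removed
F_out = 303 - 107
F_out = 196 kg/hr


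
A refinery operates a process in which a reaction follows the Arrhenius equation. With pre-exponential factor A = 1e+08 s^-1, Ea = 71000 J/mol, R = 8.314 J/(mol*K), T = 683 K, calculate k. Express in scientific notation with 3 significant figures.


k = A * exp(-Ea/(R*T))
k = 1e+08 * exp(-71000 / (8.314 * 683))
k = 1e+08 * exp(-12.503386)
k = 3.71e+02


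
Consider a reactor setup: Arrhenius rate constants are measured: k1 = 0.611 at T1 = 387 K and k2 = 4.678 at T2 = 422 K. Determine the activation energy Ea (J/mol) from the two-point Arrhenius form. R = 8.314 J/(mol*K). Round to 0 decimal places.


Ea = R * ln(k2/k1) / (1/T1 - 1/T2)
ln(k2/k1) = ln(4.678/0.611) = 2.035529
1/T1 - 1/T2 = 1/387 - 1/422 = 0.000214311082
Ea = 8.314 * 2.035529 / 0.000214311082
Ea = 78966 J/mol


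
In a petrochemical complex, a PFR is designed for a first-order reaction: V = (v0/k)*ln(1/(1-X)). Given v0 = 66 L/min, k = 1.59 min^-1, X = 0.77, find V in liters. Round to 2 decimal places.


V = (v0/k) * ln(1/(1-X))
V = (66/1.59) * ln(1/(1-0.77))
V = 41.509434 * ln(4.347826)
V = 41.509434 * 1.469676
V = 61.01 L


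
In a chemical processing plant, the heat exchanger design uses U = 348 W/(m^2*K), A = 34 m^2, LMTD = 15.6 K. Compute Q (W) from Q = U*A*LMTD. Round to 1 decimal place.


Q = U * A * LMTD
Q = 348 * 34 * 15.6
Q = 184579.2 W


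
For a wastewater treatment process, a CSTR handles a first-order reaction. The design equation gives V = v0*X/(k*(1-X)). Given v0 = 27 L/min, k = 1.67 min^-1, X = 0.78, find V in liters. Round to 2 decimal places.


V = v0 * X / (k * (1 - X))
V = 27 * 0.78 / (1.67 * (1 - 0.78))
V = 21.06 / (1.67 * 0.22)
V = 21.06 / 0.3674
V = 57.32 L


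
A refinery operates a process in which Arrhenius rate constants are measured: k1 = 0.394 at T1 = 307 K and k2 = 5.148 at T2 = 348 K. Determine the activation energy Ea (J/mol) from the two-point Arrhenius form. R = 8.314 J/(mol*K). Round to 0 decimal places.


Ea = R * ln(k2/k1) / (1/T1 - 1/T2)
ln(k2/k1) = ln(5.148/0.394) = 2.5700127
1/T1 - 1/T2 = 1/307 - 1/348 = 0.000383765772
Ea = 8.314 * 2.5700127 / 0.000383765772
Ea = 55677 J/mol


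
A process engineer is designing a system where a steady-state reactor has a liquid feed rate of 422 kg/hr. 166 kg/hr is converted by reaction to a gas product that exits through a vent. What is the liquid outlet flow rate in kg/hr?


Steady-state mass balance on the main outlet: F_out = F_in - F_removed
F_out = 422 - 166
F_out = 256 kg/hr


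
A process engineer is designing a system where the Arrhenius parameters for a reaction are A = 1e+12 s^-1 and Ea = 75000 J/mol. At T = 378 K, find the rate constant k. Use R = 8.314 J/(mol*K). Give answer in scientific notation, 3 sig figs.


k = A * exp(-Ea/(R*T))
k = 1e+12 * exp(-75000 / (8.314 * 378))
k = 1e+12 * exp(-23.86489)
k = 4.32e+01


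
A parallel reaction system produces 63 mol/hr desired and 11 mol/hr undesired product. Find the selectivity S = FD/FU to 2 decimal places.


S = desired product rate / undesired product rate
S = 63 / 11
S = 5.73


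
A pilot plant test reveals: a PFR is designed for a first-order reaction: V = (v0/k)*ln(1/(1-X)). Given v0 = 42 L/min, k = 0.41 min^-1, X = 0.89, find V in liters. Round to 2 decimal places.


V = (v0/k) * ln(1/(1-X))
V = (42/0.41) * ln(1/(1-0.89))
V = 102.439024 * ln(9.090909)
V = 102.439024 * 2.207275
V = 226.11 L


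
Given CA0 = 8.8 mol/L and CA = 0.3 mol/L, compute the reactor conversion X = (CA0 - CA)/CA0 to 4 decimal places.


X = (CA0 - CA) / CA0
X = (8.8 - 0.3) / 8.8
X = 8.5 / 8.8
X = 0.9659


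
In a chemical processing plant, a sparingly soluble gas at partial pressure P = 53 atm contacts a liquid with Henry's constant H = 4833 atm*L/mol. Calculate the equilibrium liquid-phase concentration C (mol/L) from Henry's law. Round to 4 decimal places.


C = P / H
C = 53 / 4833
C = 0.0110 mol/L
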